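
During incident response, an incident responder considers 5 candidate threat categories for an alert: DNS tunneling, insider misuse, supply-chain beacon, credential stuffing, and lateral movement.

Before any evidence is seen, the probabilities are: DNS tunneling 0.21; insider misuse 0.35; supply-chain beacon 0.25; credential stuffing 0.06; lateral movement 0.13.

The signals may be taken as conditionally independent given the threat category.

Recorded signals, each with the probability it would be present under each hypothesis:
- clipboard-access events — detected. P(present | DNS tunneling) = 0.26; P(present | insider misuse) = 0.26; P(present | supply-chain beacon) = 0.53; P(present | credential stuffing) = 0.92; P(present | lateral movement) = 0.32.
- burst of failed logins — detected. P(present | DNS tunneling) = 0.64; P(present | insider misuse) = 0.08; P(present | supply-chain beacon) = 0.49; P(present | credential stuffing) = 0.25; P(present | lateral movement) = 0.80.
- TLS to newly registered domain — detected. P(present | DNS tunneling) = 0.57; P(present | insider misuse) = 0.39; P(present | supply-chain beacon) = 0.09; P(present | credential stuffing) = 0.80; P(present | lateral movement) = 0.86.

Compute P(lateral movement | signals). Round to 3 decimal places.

0.419

For each hypothesis, the unnormalized posterior weight is prior × product of the signal likelihoods:
  DNS tunneling: 0.21 × 0.26 × 0.64 × 0.57 = 0.019918
  insider misuse: 0.35 × 0.26 × 0.08 × 0.39 = 0.0028392
  supply-chain beacon: 0.25 × 0.53 × 0.49 × 0.09 = 0.0058432
  credential stuffing: 0.06 × 0.92 × 0.25 × 0.80 = 0.01104
  lateral movement: 0.13 × 0.32 × 0.80 × 0.86 = 0.028621
Marginal likelihood of the evidence = 0.068261.
P(lateral movement | evidence) = 0.028621 / 0.068261 ≈ 0.419.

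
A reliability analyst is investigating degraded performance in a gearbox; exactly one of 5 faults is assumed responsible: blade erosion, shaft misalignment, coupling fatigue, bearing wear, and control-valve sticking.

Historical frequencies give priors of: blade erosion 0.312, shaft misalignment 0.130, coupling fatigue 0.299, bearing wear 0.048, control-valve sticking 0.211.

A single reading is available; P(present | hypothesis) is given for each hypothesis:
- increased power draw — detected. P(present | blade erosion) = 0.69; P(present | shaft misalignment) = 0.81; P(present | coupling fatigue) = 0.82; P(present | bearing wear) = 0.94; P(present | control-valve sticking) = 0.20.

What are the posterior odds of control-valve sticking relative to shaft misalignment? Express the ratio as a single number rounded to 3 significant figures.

Unnormalized posterior weight (prior times the reading likelihood) for each of the two hypotheses:
  control-valve sticking: 0.211 × 0.20 = 0.0422
  shaft misalignment: 0.130 × 0.81 = 0.1053
Odds(control-valve sticking : shaft misalignment) = 0.0422 / 0.1053 ≈ 0.401.

0.401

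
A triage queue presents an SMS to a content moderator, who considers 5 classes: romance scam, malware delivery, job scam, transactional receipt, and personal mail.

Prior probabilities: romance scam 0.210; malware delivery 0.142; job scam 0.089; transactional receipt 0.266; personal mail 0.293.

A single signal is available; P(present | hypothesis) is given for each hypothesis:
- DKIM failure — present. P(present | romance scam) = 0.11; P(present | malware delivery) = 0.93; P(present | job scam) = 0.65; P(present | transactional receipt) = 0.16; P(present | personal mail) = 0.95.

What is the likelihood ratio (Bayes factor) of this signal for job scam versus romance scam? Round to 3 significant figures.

The Bayes factor is the ratio of the two likelihoods.
  job scam: 0.65
  romance scam: 0.11
Bayes factor = 0.65 / 0.11 ≈ 5.91

5.91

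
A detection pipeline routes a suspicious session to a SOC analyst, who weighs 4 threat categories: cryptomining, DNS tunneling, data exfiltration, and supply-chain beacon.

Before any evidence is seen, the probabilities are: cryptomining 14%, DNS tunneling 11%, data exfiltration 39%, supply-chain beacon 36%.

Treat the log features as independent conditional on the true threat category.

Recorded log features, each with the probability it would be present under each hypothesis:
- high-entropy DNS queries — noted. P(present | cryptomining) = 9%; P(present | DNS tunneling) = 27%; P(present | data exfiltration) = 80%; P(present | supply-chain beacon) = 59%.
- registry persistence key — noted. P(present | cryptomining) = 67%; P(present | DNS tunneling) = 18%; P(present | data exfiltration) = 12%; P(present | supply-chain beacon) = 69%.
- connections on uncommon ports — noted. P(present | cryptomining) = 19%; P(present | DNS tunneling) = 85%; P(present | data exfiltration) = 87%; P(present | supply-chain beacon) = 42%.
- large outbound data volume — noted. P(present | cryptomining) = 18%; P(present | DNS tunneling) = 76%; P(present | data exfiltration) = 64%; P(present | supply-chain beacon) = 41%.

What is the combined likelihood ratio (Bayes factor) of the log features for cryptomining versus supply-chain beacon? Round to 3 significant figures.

0.0294

The Bayes factor is the ratio of the joint likelihoods of the log feature pattern under the two hypotheses.
  cryptomining: 0.09 × 0.67 × 0.19 × 0.18 = 0.0020623
  supply-chain beacon: 0.59 × 0.69 × 0.42 × 0.41 = 0.070103
Bayes factor = 0.0020623 / 0.070103 ≈ 0.0294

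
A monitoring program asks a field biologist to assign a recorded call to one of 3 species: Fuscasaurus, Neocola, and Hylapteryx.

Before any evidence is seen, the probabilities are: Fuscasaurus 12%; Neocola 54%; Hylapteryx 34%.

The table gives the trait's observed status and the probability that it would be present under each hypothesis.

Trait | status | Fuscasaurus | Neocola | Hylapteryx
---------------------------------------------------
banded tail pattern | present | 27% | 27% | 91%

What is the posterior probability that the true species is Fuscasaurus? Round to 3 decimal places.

0.066

For each hypothesis, the unnormalized posterior weight is prior × likelihood:
  Fuscasaurus: 0.12 × 0.27 = 0.0324
  Neocola: 0.54 × 0.27 = 0.1458
  Hylapteryx: 0.34 × 0.91 = 0.3094
Normalizing constant Z = 0.0324 + 0.1458 + 0.3094 = 0.4876.
P(Fuscasaurus | evidence) = 0.0324 / 0.4876 ≈ 0.066.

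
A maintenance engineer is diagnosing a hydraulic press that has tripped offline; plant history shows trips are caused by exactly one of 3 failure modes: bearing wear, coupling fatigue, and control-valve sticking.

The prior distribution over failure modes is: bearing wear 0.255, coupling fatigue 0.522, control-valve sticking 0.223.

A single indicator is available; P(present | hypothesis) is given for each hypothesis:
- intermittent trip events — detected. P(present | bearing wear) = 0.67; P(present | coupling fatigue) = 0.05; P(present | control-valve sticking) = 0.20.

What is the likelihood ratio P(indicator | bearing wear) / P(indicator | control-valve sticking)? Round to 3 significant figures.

The Bayes factor is the ratio of the two likelihoods.
  bearing wear: 0.67
  control-valve sticking: 0.2
Bayes factor = 0.67 / 0.2 ≈ 3.35

3.35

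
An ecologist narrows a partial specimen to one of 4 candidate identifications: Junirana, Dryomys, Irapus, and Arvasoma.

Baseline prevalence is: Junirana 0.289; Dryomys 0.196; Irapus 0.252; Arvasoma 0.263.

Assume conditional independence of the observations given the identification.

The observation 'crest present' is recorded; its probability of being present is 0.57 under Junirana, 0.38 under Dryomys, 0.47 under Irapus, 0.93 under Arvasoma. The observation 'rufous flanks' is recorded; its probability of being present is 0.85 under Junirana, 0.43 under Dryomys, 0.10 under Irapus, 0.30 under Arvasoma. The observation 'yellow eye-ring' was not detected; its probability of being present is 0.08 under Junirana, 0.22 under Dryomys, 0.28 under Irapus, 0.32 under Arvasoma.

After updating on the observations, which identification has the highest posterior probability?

For each hypothesis, the unnormalized posterior weight is prior × product of the observation likelihoods (using 1 − P(present | H) for each absent observation):
  Junirana: 0.289 × 0.57 × 0.85 × (1 − 0.08) = 0.12882
  Dryomys: 0.196 × 0.38 × 0.43 × (1 − 0.22) = 0.024981
  Irapus: 0.252 × 0.47 × 0.10 × (1 − 0.28) = 0.0085277
  Arvasoma: 0.263 × 0.93 × 0.30 × (1 − 0.32) = 0.049896
The unnormalized weights sum to 0.21222.
P(Junirana | evidence) ≈ 0.12882 / 0.21222 ≈ 0.607
P(Dryomys | evidence) ≈ 0.024981 / 0.21222 ≈ 0.118
P(Irapus | evidence) ≈ 0.0085277 / 0.21222 ≈ 0.040
P(Arvasoma | evidence) ≈ 0.049896 / 0.21222 ≈ 0.235
The largest is 0.607, so Junirana is most probable.

Junirana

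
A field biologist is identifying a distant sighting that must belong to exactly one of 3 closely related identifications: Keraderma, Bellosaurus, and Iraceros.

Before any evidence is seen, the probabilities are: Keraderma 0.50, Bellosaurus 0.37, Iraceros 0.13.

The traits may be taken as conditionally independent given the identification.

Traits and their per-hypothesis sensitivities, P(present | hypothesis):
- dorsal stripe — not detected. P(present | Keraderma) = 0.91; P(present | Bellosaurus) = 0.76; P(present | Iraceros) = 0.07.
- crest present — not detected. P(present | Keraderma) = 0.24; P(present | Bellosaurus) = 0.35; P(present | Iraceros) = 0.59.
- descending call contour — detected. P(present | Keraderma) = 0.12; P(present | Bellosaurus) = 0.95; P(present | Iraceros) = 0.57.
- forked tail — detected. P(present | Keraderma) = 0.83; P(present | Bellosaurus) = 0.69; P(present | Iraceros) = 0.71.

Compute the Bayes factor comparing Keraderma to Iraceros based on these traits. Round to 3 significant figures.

0.0441

Take the product of per-trait likelihoods under each hypothesis (using 1 − P(present | H) for each absent trait), then divide.
  Keraderma: (1 − 0.91) × (1 − 0.24) × 0.12 × 0.83 = 0.0068126
  Iraceros: (1 − 0.07) × (1 − 0.59) × 0.57 × 0.71 = 0.15431
Bayes factor = 0.0068126 / 0.15431 ≈ 0.0441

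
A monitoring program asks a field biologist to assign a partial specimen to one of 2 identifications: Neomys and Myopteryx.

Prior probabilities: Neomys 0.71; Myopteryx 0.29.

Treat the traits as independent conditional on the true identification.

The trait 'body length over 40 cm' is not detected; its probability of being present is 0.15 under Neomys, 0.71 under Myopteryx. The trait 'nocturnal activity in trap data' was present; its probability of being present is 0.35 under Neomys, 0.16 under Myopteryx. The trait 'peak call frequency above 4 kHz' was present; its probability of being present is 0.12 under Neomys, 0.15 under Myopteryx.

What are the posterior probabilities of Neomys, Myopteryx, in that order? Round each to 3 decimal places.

0.926, 0.074

By Bayes' rule with conditional independence, the unnormalized weight for each hypothesis is prior × ∏ likelihoods (using 1 − P(present | H) for each absent trait):
  Neomys: 0.71 × (1 − 0.15) × 0.35 × 0.12 = 0.025347
  Myopteryx: 0.29 × (1 − 0.71) × 0.16 × 0.15 = 0.0020184
Marginal likelihood of the evidence = 0.027365.
P(Neomys | evidence) = 0.025347 / 0.027365 ≈ 0.926
P(Myopteryx | evidence) = 0.0020184 / 0.027365 ≈ 0.074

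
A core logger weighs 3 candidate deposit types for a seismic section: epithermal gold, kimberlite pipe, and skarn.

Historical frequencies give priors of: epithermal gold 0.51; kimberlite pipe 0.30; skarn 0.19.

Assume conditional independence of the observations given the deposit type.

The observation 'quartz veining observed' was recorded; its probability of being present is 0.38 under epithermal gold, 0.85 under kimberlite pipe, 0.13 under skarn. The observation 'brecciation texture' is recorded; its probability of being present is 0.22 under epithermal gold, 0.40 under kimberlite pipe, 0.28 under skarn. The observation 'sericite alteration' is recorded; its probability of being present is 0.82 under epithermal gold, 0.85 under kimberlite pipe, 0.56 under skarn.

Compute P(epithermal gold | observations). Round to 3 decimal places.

0.279

By Bayes' rule with conditional independence, the unnormalized weight for each hypothesis is prior × ∏ likelihoods:
  epithermal gold: 0.51 × 0.38 × 0.22 × 0.82 = 0.034962
  kimberlite pipe: 0.30 × 0.85 × 0.40 × 0.85 = 0.0867
  skarn: 0.19 × 0.13 × 0.28 × 0.56 = 0.003873
The unnormalized weights sum to 0.12553.
P(epithermal gold | evidence) = 0.034962 / 0.12553 ≈ 0.279.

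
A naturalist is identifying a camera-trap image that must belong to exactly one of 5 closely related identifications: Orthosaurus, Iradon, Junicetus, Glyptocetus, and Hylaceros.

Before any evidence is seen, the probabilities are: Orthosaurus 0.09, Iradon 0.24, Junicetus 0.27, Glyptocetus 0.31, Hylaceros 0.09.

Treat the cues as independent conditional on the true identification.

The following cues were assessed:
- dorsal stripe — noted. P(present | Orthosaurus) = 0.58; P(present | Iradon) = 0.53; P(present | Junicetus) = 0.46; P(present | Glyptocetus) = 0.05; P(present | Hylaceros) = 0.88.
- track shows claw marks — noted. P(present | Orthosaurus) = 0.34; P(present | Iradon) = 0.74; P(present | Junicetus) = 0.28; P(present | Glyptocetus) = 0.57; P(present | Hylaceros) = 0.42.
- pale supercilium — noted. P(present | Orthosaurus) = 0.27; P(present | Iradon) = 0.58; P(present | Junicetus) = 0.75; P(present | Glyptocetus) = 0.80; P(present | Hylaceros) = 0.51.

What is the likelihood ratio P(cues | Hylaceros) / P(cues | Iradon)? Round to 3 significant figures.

0.829

Joint likelihood of the cue pattern under each hypothesis:
  Hylaceros: 0.88 × 0.42 × 0.51 = 0.1885
  Iradon: 0.53 × 0.74 × 0.58 = 0.22748
Bayes factor = 0.1885 / 0.22748 ≈ 0.829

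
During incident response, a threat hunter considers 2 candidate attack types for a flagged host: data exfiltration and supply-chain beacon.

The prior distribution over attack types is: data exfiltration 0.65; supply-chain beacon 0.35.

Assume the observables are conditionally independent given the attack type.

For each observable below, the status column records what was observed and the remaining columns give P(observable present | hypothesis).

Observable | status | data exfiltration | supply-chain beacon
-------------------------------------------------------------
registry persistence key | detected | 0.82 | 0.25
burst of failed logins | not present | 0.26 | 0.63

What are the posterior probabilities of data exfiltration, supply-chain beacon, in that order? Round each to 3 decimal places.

0.924, 0.076

Multiply each prior by the joint likelihood of the observable pattern (using 1 − P(present | H) for each absent observable):
  data exfiltration: 0.65 × 0.82 × (1 − 0.26) = 0.39442
  supply-chain beacon: 0.35 × 0.25 × (1 − 0.63) = 0.032375
The unnormalized weights sum to 0.42679.
P(data exfiltration | evidence) = 0.39442 / 0.42679 ≈ 0.924
P(supply-chain beacon | evidence) = 0.032375 / 0.42679 ≈ 0.076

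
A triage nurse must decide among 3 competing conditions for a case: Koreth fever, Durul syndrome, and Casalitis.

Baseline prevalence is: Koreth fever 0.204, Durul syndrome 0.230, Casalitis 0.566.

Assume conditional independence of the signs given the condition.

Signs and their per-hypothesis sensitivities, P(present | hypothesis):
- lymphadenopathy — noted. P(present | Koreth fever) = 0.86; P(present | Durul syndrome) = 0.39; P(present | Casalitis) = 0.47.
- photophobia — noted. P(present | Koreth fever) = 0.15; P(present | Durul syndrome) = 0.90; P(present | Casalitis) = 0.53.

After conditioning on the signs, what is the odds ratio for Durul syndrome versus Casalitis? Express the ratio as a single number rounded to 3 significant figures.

0.573

The normalizing constant cancels in an odds ratio, so compute prior × likelihood for the two hypotheses only:
  Durul syndrome: 0.230 × 0.39 × 0.90 = 0.08073
  Casalitis: 0.566 × 0.47 × 0.53 = 0.14099
Posterior odds = 0.08073 / 0.14099 ≈ 0.573.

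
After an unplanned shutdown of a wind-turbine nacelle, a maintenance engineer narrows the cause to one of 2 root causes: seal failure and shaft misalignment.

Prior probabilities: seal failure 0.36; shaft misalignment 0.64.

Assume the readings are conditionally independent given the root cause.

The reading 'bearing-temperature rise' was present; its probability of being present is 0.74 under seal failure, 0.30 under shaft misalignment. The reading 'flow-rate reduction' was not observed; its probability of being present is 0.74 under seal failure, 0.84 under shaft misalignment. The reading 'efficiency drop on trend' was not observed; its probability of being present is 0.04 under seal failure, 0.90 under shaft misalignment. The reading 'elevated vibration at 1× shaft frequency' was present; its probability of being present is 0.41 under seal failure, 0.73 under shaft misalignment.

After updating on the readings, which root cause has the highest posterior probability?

For each hypothesis, the unnormalized posterior weight is prior × product of the reading likelihoods (using 1 − P(present | H) for each absent reading):
  seal failure: 0.36 × 0.74 × (1 − 0.74) × (1 − 0.04) × 0.41 = 0.027262
  shaft misalignment: 0.64 × 0.30 × (1 − 0.84) × (1 − 0.90) × 0.73 = 0.0022426
Normalizing constant Z = 0.027262 + 0.0022426 = 0.029505.
P(seal failure | evidence) ≈ 0.027262 / 0.029505 ≈ 0.924
P(shaft misalignment | evidence) ≈ 0.0022426 / 0.029505 ≈ 0.076
The largest is 0.924, so seal failure is most probable.

seal failure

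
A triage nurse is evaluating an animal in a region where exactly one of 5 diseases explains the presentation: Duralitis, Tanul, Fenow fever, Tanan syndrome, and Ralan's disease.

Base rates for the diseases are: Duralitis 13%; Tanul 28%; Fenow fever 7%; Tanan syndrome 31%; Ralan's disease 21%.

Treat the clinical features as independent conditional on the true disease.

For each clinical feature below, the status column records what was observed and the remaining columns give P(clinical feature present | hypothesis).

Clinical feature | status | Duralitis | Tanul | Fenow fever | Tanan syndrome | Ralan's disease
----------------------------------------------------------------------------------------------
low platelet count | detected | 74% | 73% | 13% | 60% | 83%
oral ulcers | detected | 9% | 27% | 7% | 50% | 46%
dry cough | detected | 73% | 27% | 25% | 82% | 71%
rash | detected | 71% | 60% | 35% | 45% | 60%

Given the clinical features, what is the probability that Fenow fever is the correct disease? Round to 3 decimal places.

By Bayes' rule with conditional independence, the unnormalized weight for each hypothesis is prior × ∏ likelihoods:
  Duralitis: 0.13 × 0.74 × 0.09 × 0.73 × 0.71 = 0.0044874
  Tanul: 0.28 × 0.73 × 0.27 × 0.27 × 0.60 = 0.0089405
  Fenow fever: 0.07 × 0.13 × 0.07 × 0.25 × 0.35 = 5.5738e-05
  Tanan syndrome: 0.31 × 0.60 × 0.50 × 0.82 × 0.45 = 0.034317
  Ralan's disease: 0.21 × 0.83 × 0.46 × 0.71 × 0.60 = 0.034156
Marginal likelihood of the evidence = 0.081956.
P(Fenow fever | evidence) = 5.5738e-05 / 0.081956 ≈ 0.001.

0.001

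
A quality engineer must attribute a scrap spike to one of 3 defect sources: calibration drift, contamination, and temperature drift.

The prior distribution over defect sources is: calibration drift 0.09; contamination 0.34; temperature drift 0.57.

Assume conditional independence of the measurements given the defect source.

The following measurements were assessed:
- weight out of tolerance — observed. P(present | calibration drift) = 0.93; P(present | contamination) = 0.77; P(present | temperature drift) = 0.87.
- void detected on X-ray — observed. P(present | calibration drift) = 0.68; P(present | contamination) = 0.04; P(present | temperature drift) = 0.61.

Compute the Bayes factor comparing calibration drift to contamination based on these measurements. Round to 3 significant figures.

Take the product of per-measurement likelihoods under each hypothesis, then divide.
  calibration drift: 0.93 × 0.68 = 0.6324
  contamination: 0.77 × 0.04 = 0.0308
Bayes factor = 0.6324 / 0.0308 ≈ 20.5

20.5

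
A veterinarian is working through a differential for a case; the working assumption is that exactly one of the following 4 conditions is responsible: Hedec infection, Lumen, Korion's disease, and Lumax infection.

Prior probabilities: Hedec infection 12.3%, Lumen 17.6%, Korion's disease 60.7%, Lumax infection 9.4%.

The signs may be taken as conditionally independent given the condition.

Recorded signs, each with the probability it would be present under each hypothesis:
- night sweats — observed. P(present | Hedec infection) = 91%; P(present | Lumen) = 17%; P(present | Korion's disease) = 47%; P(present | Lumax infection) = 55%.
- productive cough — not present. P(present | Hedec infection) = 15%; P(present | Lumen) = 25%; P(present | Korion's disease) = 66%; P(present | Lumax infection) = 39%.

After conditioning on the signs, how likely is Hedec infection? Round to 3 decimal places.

For each hypothesis, the unnormalized posterior weight is prior × product of the sign likelihoods (using 1 − P(present | H) for each absent sign):
  Hedec infection: 0.123 × 0.91 × (1 − 0.15) = 0.095141
  Lumen: 0.176 × 0.17 × (1 − 0.25) = 0.02244
  Korion's disease: 0.607 × 0.47 × (1 − 0.66) = 0.096999
  Lumax infection: 0.094 × 0.55 × (1 − 0.39) = 0.031537
Marginal likelihood of the evidence = 0.24612.
P(Hedec infection | evidence) = 0.095141 / 0.24612 ≈ 0.387.

0.387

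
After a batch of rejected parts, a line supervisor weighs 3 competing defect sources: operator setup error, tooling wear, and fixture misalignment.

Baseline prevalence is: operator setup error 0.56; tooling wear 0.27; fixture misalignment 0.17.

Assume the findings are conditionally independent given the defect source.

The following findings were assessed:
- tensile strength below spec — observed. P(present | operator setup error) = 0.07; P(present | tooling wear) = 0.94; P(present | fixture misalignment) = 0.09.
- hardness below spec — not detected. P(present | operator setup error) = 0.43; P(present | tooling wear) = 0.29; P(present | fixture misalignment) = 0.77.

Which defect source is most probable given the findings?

For each hypothesis, the unnormalized posterior weight is prior × product of the finding likelihoods (using 1 − P(present | H) for each absent finding):
  operator setup error: 0.56 × 0.07 × (1 − 0.43) = 0.022344
  tooling wear: 0.27 × 0.94 × (1 − 0.29) = 0.1802
  fixture misalignment: 0.17 × 0.09 × (1 − 0.77) = 0.003519
Normalizing constant Z = 0.022344 + 0.1802 + 0.003519 = 0.20606.
P(operator setup error | evidence) ≈ 0.022344 / 0.20606 ≈ 0.108
P(tooling wear | evidence) ≈ 0.1802 / 0.20606 ≈ 0.874
P(fixture misalignment | evidence) ≈ 0.003519 / 0.20606 ≈ 0.017
The largest is 0.874, so tooling wear is most probable.

tooling wear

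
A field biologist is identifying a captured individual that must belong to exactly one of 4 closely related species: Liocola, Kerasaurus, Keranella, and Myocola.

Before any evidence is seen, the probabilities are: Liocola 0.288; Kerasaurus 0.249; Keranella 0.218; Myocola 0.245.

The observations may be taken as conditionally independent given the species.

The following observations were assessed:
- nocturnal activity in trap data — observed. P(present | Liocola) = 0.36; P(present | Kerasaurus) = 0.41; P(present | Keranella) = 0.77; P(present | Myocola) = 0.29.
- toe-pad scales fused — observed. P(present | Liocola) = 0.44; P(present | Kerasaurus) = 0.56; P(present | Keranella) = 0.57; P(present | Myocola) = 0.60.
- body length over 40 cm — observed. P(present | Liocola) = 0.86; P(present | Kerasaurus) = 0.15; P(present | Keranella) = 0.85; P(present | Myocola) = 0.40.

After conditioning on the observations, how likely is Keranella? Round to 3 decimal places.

0.556

For each hypothesis, the unnormalized posterior weight is prior × product of the observation likelihoods:
  Liocola: 0.288 × 0.36 × 0.44 × 0.86 = 0.039233
  Kerasaurus: 0.249 × 0.41 × 0.56 × 0.15 = 0.0085756
  Keranella: 0.218 × 0.77 × 0.57 × 0.85 = 0.081328
  Myocola: 0.245 × 0.29 × 0.60 × 0.40 = 0.017052
The unnormalized weights sum to 0.14619.
P(Keranella | evidence) = 0.081328 / 0.14619 ≈ 0.556.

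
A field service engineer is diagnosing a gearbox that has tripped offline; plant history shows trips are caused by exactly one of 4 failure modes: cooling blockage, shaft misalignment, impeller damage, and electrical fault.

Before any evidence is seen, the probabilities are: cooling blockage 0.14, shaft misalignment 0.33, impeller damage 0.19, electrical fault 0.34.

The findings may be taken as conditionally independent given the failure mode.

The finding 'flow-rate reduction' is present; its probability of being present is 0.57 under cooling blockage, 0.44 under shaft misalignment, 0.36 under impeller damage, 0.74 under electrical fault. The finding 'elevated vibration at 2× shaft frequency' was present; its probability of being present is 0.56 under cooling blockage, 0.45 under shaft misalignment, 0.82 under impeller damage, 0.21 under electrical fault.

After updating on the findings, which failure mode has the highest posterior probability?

shaft misalignment

For each hypothesis, the unnormalized posterior weight is prior × product of the finding likelihoods:
  cooling blockage: 0.14 × 0.57 × 0.56 = 0.044688
  shaft misalignment: 0.33 × 0.44 × 0.45 = 0.06534
  impeller damage: 0.19 × 0.36 × 0.82 = 0.056088
  electrical fault: 0.34 × 0.74 × 0.21 = 0.052836
The unnormalized weights sum to 0.21895.
P(cooling blockage | evidence) ≈ 0.044688 / 0.21895 ≈ 0.204
P(shaft misalignment | evidence) ≈ 0.06534 / 0.21895 ≈ 0.298
P(impeller damage | evidence) ≈ 0.056088 / 0.21895 ≈ 0.256
P(electrical fault | evidence) ≈ 0.052836 / 0.21895 ≈ 0.241
The largest is 0.298, so shaft misalignment is most probable.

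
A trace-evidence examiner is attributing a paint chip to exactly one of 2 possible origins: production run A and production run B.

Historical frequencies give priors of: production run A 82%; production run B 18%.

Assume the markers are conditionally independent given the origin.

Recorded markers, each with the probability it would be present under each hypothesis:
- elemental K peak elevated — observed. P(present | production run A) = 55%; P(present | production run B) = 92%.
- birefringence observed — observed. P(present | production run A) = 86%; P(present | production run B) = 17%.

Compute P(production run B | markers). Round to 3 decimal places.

By Bayes' rule with conditional independence, the unnormalized weight for each hypothesis is prior × ∏ likelihoods:
  production run A: 0.82 × 0.55 × 0.86 = 0.38786
  production run B: 0.18 × 0.92 × 0.17 = 0.028152
The unnormalized weights sum to 0.41601.
P(production run B | evidence) = 0.028152 / 0.41601 ≈ 0.068.

0.068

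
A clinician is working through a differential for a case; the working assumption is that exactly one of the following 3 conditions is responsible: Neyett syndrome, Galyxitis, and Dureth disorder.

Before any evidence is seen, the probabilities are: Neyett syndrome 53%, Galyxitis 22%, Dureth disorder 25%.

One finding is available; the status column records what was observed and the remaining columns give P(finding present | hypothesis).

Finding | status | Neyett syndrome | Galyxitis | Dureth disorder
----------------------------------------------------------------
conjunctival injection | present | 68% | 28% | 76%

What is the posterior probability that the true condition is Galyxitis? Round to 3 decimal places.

Multiply each prior by the likelihood of the finding:
  Neyett syndrome: 0.53 × 0.68 = 0.3604
  Galyxitis: 0.22 × 0.28 = 0.0616
  Dureth disorder: 0.25 × 0.76 = 0.19
Marginal likelihood of the evidence = 0.612.
P(Galyxitis | evidence) = 0.0616 / 0.612 ≈ 0.101.

0.101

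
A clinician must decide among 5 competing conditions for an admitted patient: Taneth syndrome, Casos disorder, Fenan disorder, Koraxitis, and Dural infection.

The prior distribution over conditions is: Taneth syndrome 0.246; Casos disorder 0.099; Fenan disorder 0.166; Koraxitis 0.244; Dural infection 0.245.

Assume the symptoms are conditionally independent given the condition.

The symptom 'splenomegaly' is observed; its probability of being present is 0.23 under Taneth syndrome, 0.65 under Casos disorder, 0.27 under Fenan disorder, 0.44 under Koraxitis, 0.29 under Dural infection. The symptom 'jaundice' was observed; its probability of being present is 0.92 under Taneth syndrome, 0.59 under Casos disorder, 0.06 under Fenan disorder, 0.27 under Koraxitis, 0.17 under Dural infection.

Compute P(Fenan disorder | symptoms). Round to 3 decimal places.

For each hypothesis, the unnormalized posterior weight is prior × product of the symptom likelihoods:
  Taneth syndrome: 0.246 × 0.23 × 0.92 = 0.052054
  Casos disorder: 0.099 × 0.65 × 0.59 = 0.037967
  Fenan disorder: 0.166 × 0.27 × 0.06 = 0.0026892
  Koraxitis: 0.244 × 0.44 × 0.27 = 0.028987
  Dural infection: 0.245 × 0.29 × 0.17 = 0.012078
Marginal likelihood of the evidence = 0.13378.
P(Fenan disorder | evidence) = 0.0026892 / 0.13378 ≈ 0.020.

0.020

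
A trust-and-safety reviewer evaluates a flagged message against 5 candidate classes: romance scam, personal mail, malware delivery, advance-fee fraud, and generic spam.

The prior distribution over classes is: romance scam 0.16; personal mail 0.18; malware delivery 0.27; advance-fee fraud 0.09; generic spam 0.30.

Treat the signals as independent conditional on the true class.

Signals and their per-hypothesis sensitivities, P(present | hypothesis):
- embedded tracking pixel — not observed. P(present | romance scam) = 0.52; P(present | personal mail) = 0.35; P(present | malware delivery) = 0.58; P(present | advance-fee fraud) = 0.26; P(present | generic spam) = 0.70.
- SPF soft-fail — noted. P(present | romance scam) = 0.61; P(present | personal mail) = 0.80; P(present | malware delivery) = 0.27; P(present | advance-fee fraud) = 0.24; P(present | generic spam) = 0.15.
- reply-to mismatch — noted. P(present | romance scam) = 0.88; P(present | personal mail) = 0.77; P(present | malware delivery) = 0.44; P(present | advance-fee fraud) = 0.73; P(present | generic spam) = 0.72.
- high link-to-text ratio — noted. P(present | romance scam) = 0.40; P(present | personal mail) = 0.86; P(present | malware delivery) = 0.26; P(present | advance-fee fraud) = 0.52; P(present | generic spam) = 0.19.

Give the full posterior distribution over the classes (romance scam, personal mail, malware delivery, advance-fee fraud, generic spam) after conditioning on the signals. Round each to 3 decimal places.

For each hypothesis, the unnormalized posterior weight is prior × product of the signal likelihoods (using 1 − P(present | H) for each absent signal):
  romance scam: 0.16 × (1 − 0.52) × 0.61 × 0.88 × 0.40 = 0.01649
  personal mail: 0.18 × (1 − 0.35) × 0.80 × 0.77 × 0.86 = 0.061982
  malware delivery: 0.27 × (1 − 0.58) × 0.27 × 0.44 × 0.26 = 0.0035027
  advance-fee fraud: 0.09 × (1 − 0.26) × 0.24 × 0.73 × 0.52 = 0.0060675
  generic spam: 0.30 × (1 − 0.70) × 0.15 × 0.72 × 0.19 = 0.0018468
Marginal likelihood of the evidence = 0.089889.
P(romance scam | evidence) = 0.01649 / 0.089889 ≈ 0.183
P(personal mail | evidence) = 0.061982 / 0.089889 ≈ 0.690
P(malware delivery | evidence) = 0.0035027 / 0.089889 ≈ 0.039
P(advance-fee fraud | evidence) = 0.0060675 / 0.089889 ≈ 0.067
P(generic spam | evidence) = 0.0018468 / 0.089889 ≈ 0.021

0.183, 0.690, 0.039, 0.067, 0.021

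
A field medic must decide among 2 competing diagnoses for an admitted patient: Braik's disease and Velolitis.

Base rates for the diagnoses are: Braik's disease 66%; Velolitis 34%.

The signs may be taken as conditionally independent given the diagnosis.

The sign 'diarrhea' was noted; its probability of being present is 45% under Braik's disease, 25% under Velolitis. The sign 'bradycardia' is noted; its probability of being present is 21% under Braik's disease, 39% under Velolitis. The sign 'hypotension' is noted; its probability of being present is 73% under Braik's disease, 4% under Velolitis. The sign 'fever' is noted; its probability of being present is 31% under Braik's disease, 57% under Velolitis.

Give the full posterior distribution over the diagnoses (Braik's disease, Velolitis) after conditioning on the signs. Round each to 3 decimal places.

0.949, 0.051

For each hypothesis, the unnormalized posterior weight is prior × product of the sign likelihoods:
  Braik's disease: 0.66 × 0.45 × 0.21 × 0.73 × 0.31 = 0.014114
  Velolitis: 0.34 × 0.25 × 0.39 × 0.04 × 0.57 = 0.00075582
Normalizing constant Z = 0.014114 + 0.00075582 = 0.01487.
P(Braik's disease | evidence) = 0.014114 / 0.01487 ≈ 0.949
P(Velolitis | evidence) = 0.00075582 / 0.01487 ≈ 0.051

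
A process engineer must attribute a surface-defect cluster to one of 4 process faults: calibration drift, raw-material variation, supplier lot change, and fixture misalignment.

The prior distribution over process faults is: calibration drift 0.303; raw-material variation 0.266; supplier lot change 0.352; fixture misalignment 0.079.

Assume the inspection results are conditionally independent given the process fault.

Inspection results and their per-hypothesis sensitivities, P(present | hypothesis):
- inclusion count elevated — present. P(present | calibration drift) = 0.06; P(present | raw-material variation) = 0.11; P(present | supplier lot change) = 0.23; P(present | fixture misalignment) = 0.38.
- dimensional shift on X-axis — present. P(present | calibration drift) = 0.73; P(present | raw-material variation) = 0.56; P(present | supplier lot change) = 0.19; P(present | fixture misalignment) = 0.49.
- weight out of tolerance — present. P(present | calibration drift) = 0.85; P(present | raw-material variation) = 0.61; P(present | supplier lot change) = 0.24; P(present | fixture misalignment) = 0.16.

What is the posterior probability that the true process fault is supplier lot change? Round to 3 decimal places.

0.135

By Bayes' rule with conditional independence, the unnormalized weight for each hypothesis is prior × ∏ likelihoods:
  calibration drift: 0.303 × 0.06 × 0.73 × 0.85 = 0.011281
  raw-material variation: 0.266 × 0.11 × 0.56 × 0.61 = 0.0099952
  supplier lot change: 0.352 × 0.23 × 0.19 × 0.24 = 0.0036918
  fixture misalignment: 0.079 × 0.38 × 0.49 × 0.16 = 0.0023536
Marginal likelihood of the evidence = 0.027321.
P(supplier lot change | evidence) = 0.0036918 / 0.027321 ≈ 0.135.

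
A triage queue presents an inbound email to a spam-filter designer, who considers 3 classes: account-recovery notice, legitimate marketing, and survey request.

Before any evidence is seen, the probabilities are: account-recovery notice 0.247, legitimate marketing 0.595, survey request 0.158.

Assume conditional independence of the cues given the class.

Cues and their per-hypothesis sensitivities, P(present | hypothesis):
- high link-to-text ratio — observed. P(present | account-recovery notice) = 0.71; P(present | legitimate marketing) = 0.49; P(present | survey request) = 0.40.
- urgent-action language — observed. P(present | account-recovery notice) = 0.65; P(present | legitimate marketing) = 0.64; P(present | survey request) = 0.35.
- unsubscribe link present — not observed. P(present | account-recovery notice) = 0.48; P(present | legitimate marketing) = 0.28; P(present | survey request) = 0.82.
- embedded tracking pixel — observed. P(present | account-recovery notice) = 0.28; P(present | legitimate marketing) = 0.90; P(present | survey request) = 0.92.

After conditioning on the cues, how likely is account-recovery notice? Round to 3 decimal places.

0.118

For each hypothesis, the unnormalized posterior weight is prior × product of the cue likelihoods (using 1 − P(present | H) for each absent cue):
  account-recovery notice: 0.247 × 0.71 × 0.65 × (1 − 0.48) × 0.28 = 0.016597
  legitimate marketing: 0.595 × 0.49 × 0.64 × (1 − 0.28) × 0.90 = 0.12091
  survey request: 0.158 × 0.40 × 0.35 × (1 − 0.82) × 0.92 = 0.0036631
Marginal likelihood of the evidence = 0.14117.
P(account-recovery notice | evidence) = 0.016597 / 0.14117 ≈ 0.118.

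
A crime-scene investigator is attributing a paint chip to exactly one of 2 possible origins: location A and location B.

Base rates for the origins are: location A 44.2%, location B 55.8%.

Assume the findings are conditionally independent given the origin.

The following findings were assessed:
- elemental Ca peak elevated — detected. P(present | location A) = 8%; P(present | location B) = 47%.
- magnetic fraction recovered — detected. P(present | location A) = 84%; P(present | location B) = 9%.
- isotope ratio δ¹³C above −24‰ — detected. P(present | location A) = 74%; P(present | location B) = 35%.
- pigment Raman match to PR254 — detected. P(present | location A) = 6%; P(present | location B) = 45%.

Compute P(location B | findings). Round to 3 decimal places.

Multiply each prior by the joint likelihood of the evidence pattern:
  location A: 0.442 × 0.08 × 0.84 × 0.74 × 0.06 = 0.0013188
  location B: 0.558 × 0.47 × 0.09 × 0.35 × 0.45 = 0.0037175
Marginal likelihood of the evidence = 0.0050363.
P(location B | evidence) = 0.0037175 / 0.0050363 ≈ 0.738.

0.738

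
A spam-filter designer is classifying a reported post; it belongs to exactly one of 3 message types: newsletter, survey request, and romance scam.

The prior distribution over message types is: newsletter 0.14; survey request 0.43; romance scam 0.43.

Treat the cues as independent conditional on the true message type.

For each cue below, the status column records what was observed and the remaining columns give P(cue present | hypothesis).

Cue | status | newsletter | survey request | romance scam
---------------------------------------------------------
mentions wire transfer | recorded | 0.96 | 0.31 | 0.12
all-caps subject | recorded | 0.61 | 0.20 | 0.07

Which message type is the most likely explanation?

By Bayes' rule with conditional independence, the unnormalized weight for each hypothesis is prior × ∏ likelihoods:
  newsletter: 0.14 × 0.96 × 0.61 = 0.081984
  survey request: 0.43 × 0.31 × 0.20 = 0.02666
  romance scam: 0.43 × 0.12 × 0.07 = 0.003612
The unnormalized weights sum to 0.11226.
P(newsletter | evidence) ≈ 0.081984 / 0.11226 ≈ 0.730
P(survey request | evidence) ≈ 0.02666 / 0.11226 ≈ 0.237
P(romance scam | evidence) ≈ 0.003612 / 0.11226 ≈ 0.032
The largest is 0.730, so newsletter is most probable.

newsletter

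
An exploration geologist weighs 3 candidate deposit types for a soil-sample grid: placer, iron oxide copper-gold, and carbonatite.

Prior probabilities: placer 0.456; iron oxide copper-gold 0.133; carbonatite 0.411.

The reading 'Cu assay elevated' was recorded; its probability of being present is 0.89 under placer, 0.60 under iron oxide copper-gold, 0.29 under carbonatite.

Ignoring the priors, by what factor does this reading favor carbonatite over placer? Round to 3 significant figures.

0.326

Likelihood of this reading under each hypothesis:
  carbonatite: 0.29
  placer: 0.89
Bayes factor = 0.29 / 0.89 ≈ 0.326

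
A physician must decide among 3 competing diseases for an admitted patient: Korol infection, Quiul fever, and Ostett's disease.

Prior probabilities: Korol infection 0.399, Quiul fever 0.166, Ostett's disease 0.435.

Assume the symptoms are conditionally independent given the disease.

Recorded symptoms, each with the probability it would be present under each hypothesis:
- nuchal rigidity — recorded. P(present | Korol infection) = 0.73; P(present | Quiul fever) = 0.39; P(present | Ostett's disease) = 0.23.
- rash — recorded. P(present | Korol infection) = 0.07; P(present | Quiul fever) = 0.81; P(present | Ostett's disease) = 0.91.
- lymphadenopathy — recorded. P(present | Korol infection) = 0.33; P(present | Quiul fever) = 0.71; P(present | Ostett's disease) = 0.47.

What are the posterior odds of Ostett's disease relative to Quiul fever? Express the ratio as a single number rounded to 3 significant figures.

Unnormalized posterior weight (prior times the symptom likelihoods) for each of the two hypotheses:
  Ostett's disease: 0.435 × 0.23 × 0.91 × 0.47 = 0.042791
  Quiul fever: 0.166 × 0.39 × 0.81 × 0.71 = 0.037232
Posterior odds = 0.042791 / 0.037232 ≈ 1.15.

1.15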